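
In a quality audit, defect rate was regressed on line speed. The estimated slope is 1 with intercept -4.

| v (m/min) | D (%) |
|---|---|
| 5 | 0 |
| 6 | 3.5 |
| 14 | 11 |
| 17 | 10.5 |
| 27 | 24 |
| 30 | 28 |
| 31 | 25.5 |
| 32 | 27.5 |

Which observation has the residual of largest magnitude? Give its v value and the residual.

v=5: D̂ = -4 + 5 = 1; e = 0 − 1 = -1
v=6: D̂ = -4 + 6 = 2; e = 3.5 − 2 = 1.5
v=14: D̂ = -4 + 14 = 10; e = 11 − 10 = 1
v=17: D̂ = -4 + 17 = 13; e = 10.5 − 13 = -2.5
v=27: D̂ = -4 + 27 = 23; e = 24 − 23 = 1
v=30: D̂ = -4 + 30 = 26; e = 28 − 26 = 2
v=31: D̂ = -4 + 31 = 27; e = 25.5 − 27 = -1.5
v=32: D̂ = -4 + 32 = 28; e = 27.5 − 28 = -0.5
Largest |e| is 2.5 at v = 17, residual -2.5.

v = 17, e = -2.5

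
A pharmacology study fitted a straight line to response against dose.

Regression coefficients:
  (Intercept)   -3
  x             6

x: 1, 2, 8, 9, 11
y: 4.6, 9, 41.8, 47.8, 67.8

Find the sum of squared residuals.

x=1: ŷ = -3 + 6·1 = 3; e = 4.6 − 3 = 1.6
x=2: ŷ = -3 + 6·2 = 9; e = 9 − 9 = 0
x=8: ŷ = -3 + 6·8 = 45; e = 41.8 − 45 = -3.2
x=9: ŷ = -3 + 6·9 = 51; e = 47.8 − 51 = -3.2
x=11: ŷ = -3 + 6·11 = 63; e = 67.8 − 63 = 4.8
SSE = 2.56 + 0 + 10.24 + 10.24 + 23.04 = 46.08

SSE = 46.08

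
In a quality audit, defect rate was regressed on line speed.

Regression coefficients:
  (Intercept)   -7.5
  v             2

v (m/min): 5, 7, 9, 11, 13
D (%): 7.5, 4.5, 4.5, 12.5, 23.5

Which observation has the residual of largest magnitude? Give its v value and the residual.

v=5: ŷ = -7.5 + 2·5 = 2.5; e = 7.5 − 2.5 = 5
v=7: ŷ = -7.5 + 2·7 = 6.5; e = 4.5 − 6.5 = -2
v=9: ŷ = -7.5 + 2·9 = 10.5; e = 4.5 − 10.5 = -6
v=11: ŷ = -7.5 + 2·11 = 14.5; e = 12.5 − 14.5 = -2
v=13: ŷ = -7.5 + 2·13 = 18.5; e = 23.5 − 18.5 = 5
Largest |e| is 6 at v = 9, residual -6.

v = 9, e = -6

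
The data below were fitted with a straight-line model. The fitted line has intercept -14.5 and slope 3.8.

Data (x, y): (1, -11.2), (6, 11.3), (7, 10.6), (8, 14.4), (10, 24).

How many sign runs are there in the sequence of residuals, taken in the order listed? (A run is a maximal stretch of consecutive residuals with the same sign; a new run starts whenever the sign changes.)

4 runs

x=1: ŷ = -14.5 + 3.8·1 = -10.7; r = -11.2 − (-10.7) = -0.5
x=6: ŷ = -14.5 + 3.8·6 = 8.3; r = 11.3 − 8.3 = 3
x=7: ŷ = -14.5 + 3.8·7 = 12.1; r = 10.6 − 12.1 = -1.5
x=8: ŷ = -14.5 + 3.8·8 = 15.9; r = 14.4 − 15.9 = -1.5
x=10: ŷ = -14.5 + 3.8·10 = 23.5; r = 24 − 23.5 = 0.5
Signs: − + − − +
Runs: −×1, +×1, −×2, +×1 → 4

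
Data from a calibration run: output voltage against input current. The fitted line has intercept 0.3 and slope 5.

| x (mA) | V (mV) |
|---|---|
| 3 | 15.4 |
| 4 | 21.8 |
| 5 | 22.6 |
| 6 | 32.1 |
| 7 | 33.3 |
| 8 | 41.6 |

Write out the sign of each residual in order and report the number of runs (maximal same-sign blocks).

5 runs

x=3: ŷ = 0.3 + 5·3 = 15.3; e = 15.4 − 15.3 = 0.1
x=4: ŷ = 0.3 + 5·4 = 20.3; e = 21.8 − 20.3 = 1.5
x=5: ŷ = 0.3 + 5·5 = 25.3; e = 22.6 − 25.3 = -2.7
x=6: ŷ = 0.3 + 5·6 = 30.3; e = 32.1 − 30.3 = 1.8
x=7: ŷ = 0.3 + 5·7 = 35.3; e = 33.3 − 35.3 = -2
x=8: ŷ = 0.3 + 5·8 = 40.3; e = 41.6 − 40.3 = 1.3
Signs: + + − + − +
Runs: +×2, −×1, +×1, −×1, +×1 → 5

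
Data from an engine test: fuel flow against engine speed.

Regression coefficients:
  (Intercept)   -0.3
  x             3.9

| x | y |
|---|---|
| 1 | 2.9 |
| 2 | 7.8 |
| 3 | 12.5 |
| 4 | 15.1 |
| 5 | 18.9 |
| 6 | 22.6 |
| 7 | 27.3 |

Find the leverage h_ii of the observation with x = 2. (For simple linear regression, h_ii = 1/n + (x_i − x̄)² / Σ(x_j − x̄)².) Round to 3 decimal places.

h = 0.286

x̄ = (1 + 2 + 3 + 4 + 5 + 6 + 7)/7 = 4
Σ(x − x̄)² = 9 + 4 + 1 + 0 + 1 + 4 + 9 = 28
h = 1/7 + (-2)²/28 = 0.142857 + 0.142857 = 0.286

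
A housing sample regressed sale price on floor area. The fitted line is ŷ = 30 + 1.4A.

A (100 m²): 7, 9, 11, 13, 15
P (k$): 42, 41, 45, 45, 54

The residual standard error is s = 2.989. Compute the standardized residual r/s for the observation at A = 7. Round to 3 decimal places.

0.736

ŷ = 30 + 1.4·7 = 39.8
r = 42 − 39.8 = 2.2
r/s = 2.2 / 2.989 = 0.736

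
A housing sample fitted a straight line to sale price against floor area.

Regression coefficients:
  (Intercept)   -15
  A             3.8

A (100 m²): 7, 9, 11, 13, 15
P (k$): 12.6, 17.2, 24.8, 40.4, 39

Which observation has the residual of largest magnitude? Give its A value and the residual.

A = 13, r = 6

A=7: ŷ = -15 + 3.8·7 = 11.6; r = 12.6 − 11.6 = 1
A=9: ŷ = -15 + 3.8·9 = 19.2; r = 17.2 − 19.2 = -2
A=11: ŷ = -15 + 3.8·11 = 26.8; r = 24.8 − 26.8 = -2
A=13: ŷ = -15 + 3.8·13 = 34.4; r = 40.4 − 34.4 = 6
A=15: ŷ = -15 + 3.8·15 = 42; r = 39 − 42 = -3
Largest |r| is 6 at A = 13, residual 6.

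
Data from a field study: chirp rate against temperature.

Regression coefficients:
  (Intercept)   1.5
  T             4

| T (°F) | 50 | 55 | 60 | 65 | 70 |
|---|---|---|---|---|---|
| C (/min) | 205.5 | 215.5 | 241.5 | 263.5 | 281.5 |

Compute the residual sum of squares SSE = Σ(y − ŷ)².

SSE = 56

T=50: Ĉ = 1.5 + 4·50 = 201.5; r = 205.5 − 201.5 = 4
T=55: Ĉ = 1.5 + 4·55 = 221.5; r = 215.5 − 221.5 = -6
T=60: Ĉ = 1.5 + 4·60 = 241.5; r = 241.5 − 241.5 = 0
T=65: Ĉ = 1.5 + 4·65 = 261.5; r = 263.5 − 261.5 = 2
T=70: Ĉ = 1.5 + 4·70 = 281.5; r = 281.5 − 281.5 = 0
SSE = 16 + 36 + 0 + 4 + 0 = 56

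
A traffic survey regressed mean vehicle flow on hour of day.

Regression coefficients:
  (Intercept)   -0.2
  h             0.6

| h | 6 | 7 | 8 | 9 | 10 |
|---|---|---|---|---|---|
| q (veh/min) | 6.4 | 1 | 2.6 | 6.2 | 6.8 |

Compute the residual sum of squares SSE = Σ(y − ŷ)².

SSE = 24

h=6: ŷ = -0.2 + 0.6·6 = 3.4; r = 6.4 − 3.4 = 3
h=7: ŷ = -0.2 + 0.6·7 = 4; r = 1 − 4 = -3
h=8: ŷ = -0.2 + 0.6·8 = 4.6; r = 2.6 − 4.6 = -2
h=9: ŷ = -0.2 + 0.6·9 = 5.2; r = 6.2 − 5.2 = 1
h=10: ŷ = -0.2 + 0.6·10 = 5.8; r = 6.8 − 5.8 = 1
SSE = 9 + 9 + 4 + 1 + 1 = 24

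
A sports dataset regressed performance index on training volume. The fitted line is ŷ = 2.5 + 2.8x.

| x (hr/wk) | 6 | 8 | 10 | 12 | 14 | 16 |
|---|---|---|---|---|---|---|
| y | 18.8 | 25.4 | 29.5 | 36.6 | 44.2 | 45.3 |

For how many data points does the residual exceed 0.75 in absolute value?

3

x=6: ŷ = 2.5 + 2.8·6 = 19.3; r = 18.8 − 19.3 = -0.5
x=8: ŷ = 2.5 + 2.8·8 = 24.9; r = 25.4 − 24.9 = 0.5
x=10: ŷ = 2.5 + 2.8·10 = 30.5; r = 29.5 − 30.5 = -1
x=12: ŷ = 2.5 + 2.8·12 = 36.1; r = 36.6 − 36.1 = 0.5
x=14: ŷ = 2.5 + 2.8·14 = 41.7; r = 44.2 − 41.7 = 2.5
x=16: ŷ = 2.5 + 2.8·16 = 47.3; r = 45.3 − 47.3 = -2
|r| > 0.75: x=10 (|r|=1), x=14 (|r|=2.5), x=16 (|r|=2) → 3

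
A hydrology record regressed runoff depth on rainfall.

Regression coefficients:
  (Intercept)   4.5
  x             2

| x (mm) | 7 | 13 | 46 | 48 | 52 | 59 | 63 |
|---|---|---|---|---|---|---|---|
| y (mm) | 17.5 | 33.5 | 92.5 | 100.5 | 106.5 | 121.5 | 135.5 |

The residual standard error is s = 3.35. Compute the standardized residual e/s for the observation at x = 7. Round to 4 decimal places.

-0.2985

ŷ = 4.5 + 2·7 = 18.5
e = 17.5 − 18.5 = -1
e/s = -1 / 3.35 = -0.2985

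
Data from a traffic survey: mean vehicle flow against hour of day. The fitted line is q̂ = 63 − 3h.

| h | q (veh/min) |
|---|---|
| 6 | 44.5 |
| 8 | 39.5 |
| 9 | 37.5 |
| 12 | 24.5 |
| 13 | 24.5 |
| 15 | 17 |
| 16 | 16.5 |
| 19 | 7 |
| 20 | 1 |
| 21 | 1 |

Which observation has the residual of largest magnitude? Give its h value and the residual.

h = 12, e = -2.5

h=6: q̂ = 63 − 3·6 = 45; e = 44.5 − 45 = -0.5
h=8: q̂ = 63 − 3·8 = 39; e = 39.5 − 39 = 0.5
h=9: q̂ = 63 − 3·9 = 36; e = 37.5 − 36 = 1.5
h=12: q̂ = 63 − 3·12 = 27; e = 24.5 − 27 = -2.5
h=13: q̂ = 63 − 3·13 = 24; e = 24.5 − 24 = 0.5
h=15: q̂ = 63 − 3·15 = 18; e = 17 − 18 = -1
h=16: q̂ = 63 − 3·16 = 15; e = 16.5 − 15 = 1.5
h=19: q̂ = 63 − 3·19 = 6; e = 7 − 6 = 1
h=20: q̂ = 63 − 3·20 = 3; e = 1 − 3 = -2
h=21: q̂ = 63 − 3·21 = 0; e = 1 − 0 = 1
Largest |e| is 2.5 at h = 12, residual -2.5.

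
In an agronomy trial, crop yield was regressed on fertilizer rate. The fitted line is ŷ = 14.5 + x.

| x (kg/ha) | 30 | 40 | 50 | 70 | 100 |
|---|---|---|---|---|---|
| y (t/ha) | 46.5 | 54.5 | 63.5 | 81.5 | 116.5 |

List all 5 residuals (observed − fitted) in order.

x=30: ŷ = 14.5 + 30 = 44.5; r = 46.5 − 44.5 = 2
x=40: ŷ = 14.5 + 40 = 54.5; r = 54.5 − 54.5 = 0
x=50: ŷ = 14.5 + 50 = 64.5; r = 63.5 − 64.5 = -1
x=70: ŷ = 14.5 + 70 = 84.5; r = 81.5 − 84.5 = -3
x=100: ŷ = 14.5 + 100 = 114.5; r = 116.5 − 114.5 = 2

2, 0, -1, -3, 2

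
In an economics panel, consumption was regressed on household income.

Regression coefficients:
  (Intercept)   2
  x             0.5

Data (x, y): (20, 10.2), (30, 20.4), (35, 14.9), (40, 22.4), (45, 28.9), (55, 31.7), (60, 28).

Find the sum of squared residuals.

SSE = 76.32

x=20: ŷ = 2 + 0.5·20 = 12; r = 10.2 − 12 = -1.8
x=30: ŷ = 2 + 0.5·30 = 17; r = 20.4 − 17 = 3.4
x=35: ŷ = 2 + 0.5·35 = 19.5; r = 14.9 − 19.5 = -4.6
x=40: ŷ = 2 + 0.5·40 = 22; r = 22.4 − 22 = 0.4
x=45: ŷ = 2 + 0.5·45 = 24.5; r = 28.9 − 24.5 = 4.4
x=55: ŷ = 2 + 0.5·55 = 29.5; r = 31.7 − 29.5 = 2.2
x=60: ŷ = 2 + 0.5·60 = 32; r = 28 − 32 = -4
SSE = 3.24 + 11.56 + 21.16 + 0.16 + 19.36 + 4.84 + 16 = 76.32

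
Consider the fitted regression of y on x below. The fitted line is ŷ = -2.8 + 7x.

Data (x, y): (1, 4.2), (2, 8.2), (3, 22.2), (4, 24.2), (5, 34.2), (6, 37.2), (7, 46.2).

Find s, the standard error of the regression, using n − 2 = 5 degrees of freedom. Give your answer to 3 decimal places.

s = 2.608

x=1: ŷ = -2.8 + 7·1 = 4.2; e = 4.2 − 4.2 = 0
x=2: ŷ = -2.8 + 7·2 = 11.2; e = 8.2 − 11.2 = -3
x=3: ŷ = -2.8 + 7·3 = 18.2; e = 22.2 − 18.2 = 4
x=4: ŷ = -2.8 + 7·4 = 25.2; e = 24.2 − 25.2 = -1
x=5: ŷ = -2.8 + 7·5 = 32.2; e = 34.2 − 32.2 = 2
x=6: ŷ = -2.8 + 7·6 = 39.2; e = 37.2 − 39.2 = -2
x=7: ŷ = -2.8 + 7·7 = 46.2; e = 46.2 − 46.2 = 0
SSE = 0 + 9 + 16 + 1 + 4 + 4 + 0 = 34
s = √(34/5) = √6.8 ≈ 2.608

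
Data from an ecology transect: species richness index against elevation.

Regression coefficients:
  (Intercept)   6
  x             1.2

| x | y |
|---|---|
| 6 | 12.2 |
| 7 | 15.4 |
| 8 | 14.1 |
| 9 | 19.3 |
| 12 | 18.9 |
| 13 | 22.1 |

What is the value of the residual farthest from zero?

x=6: ŷ = 6 + 1.2·6 = 13.2; e = 12.2 − 13.2 = -1
x=7: ŷ = 6 + 1.2·7 = 14.4; e = 15.4 − 14.4 = 1
x=8: ŷ = 6 + 1.2·8 = 15.6; e = 14.1 − 15.6 = -1.5
x=9: ŷ = 6 + 1.2·9 = 16.8; e = 19.3 − 16.8 = 2.5
x=12: ŷ = 6 + 1.2·12 = 20.4; e = 18.9 − 20.4 = -1.5
x=13: ŷ = 6 + 1.2·13 = 21.6; e = 22.1 − 21.6 = 0.5
Largest |e| is 2.5 at x = 9, residual 2.5.

e = 2.5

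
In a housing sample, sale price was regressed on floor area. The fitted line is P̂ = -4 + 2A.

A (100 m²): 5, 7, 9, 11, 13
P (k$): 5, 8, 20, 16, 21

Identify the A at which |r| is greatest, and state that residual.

A = 9, r = 6

A=5: P̂ = -4 + 2·5 = 6; r = 5 − 6 = -1
A=7: P̂ = -4 + 2·7 = 10; r = 8 − 10 = -2
A=9: P̂ = -4 + 2·9 = 14; r = 20 − 14 = 6
A=11: P̂ = -4 + 2·11 = 18; r = 16 − 18 = -2
A=13: P̂ = -4 + 2·13 = 22; r = 21 − 22 = -1
Largest |r| is 6 at A = 9, residual 6.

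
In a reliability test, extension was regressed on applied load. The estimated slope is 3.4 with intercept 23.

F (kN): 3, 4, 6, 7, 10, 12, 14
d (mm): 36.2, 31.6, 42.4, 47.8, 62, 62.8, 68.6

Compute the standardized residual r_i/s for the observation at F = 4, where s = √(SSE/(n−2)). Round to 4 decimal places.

-1.3762

F=3: ŷ = 23 + 3.4·3 = 33.2; r = 36.2 − 33.2 = 3
F=4: ŷ = 23 + 3.4·4 = 36.6; r = 31.6 − 36.6 = -5
F=6: ŷ = 23 + 3.4·6 = 43.4; r = 42.4 − 43.4 = -1
F=7: ŷ = 23 + 3.4·7 = 46.8; r = 47.8 − 46.8 = 1
F=10: ŷ = 23 + 3.4·10 = 57; r = 62 − 57 = 5
F=12: ŷ = 23 + 3.4·12 = 63.8; r = 62.8 − 63.8 = -1
F=14: ŷ = 23 + 3.4·14 = 70.6; r = 68.6 − 70.6 = -2
SSE = 9 + 25 + 1 + 1 + 25 + 1 + 4 = 66
s = √(66/5) = 3.63318
r/s = -5 / 3.63318 = -1.3762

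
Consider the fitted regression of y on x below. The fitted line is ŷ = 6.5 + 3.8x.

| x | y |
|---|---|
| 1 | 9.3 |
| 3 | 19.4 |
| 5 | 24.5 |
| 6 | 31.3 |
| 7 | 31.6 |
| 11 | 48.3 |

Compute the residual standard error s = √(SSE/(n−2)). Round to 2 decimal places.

x=1: ŷ = 6.5 + 3.8·1 = 10.3; r = 9.3 − 10.3 = -1
x=3: ŷ = 6.5 + 3.8·3 = 17.9; r = 19.4 − 17.9 = 1.5
x=5: ŷ = 6.5 + 3.8·5 = 25.5; r = 24.5 − 25.5 = -1
x=6: ŷ = 6.5 + 3.8·6 = 29.3; r = 31.3 − 29.3 = 2
x=7: ŷ = 6.5 + 3.8·7 = 33.1; r = 31.6 − 33.1 = -1.5
x=11: ŷ = 6.5 + 3.8·11 = 48.3; r = 48.3 − 48.3 = 0
SSE = 1 + 2.25 + 1 + 4 + 2.25 + 0 = 10.5
s = √(10.5/4) = √2.625 ≈ 1.62

s = 1.62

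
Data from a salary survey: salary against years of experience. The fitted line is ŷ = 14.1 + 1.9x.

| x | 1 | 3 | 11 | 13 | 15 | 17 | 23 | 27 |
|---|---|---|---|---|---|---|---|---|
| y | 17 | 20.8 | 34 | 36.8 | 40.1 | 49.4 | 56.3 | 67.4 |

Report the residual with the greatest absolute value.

x=1: ŷ = 14.1 + 1.9·1 = 16; r = 17 − 16 = 1
x=3: ŷ = 14.1 + 1.9·3 = 19.8; r = 20.8 − 19.8 = 1
x=11: ŷ = 14.1 + 1.9·11 = 35; r = 34 − 35 = -1
x=13: ŷ = 14.1 + 1.9·13 = 38.8; r = 36.8 − 38.8 = -2
x=15: ŷ = 14.1 + 1.9·15 = 42.6; r = 40.1 − 42.6 = -2.5
x=17: ŷ = 14.1 + 1.9·17 = 46.4; r = 49.4 − 46.4 = 3
x=23: ŷ = 14.1 + 1.9·23 = 57.8; r = 56.3 − 57.8 = -1.5
x=27: ŷ = 14.1 + 1.9·27 = 65.4; r = 67.4 − 65.4 = 2
Largest |r| is 3 at x = 17, residual 3.

r = 3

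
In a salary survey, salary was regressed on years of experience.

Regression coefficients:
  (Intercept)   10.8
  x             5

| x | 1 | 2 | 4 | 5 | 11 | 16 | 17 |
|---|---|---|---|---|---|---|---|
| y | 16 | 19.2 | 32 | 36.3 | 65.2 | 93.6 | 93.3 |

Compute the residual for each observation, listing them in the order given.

x=1: ŷ = 10.8 + 5·1 = 15.8; r = 16 − 15.8 = 0.2
x=2: ŷ = 10.8 + 5·2 = 20.8; r = 19.2 − 20.8 = -1.6
x=4: ŷ = 10.8 + 5·4 = 30.8; r = 32 − 30.8 = 1.2
x=5: ŷ = 10.8 + 5·5 = 35.8; r = 36.3 − 35.8 = 0.5
x=11: ŷ = 10.8 + 5·11 = 65.8; r = 65.2 − 65.8 = -0.6
x=16: ŷ = 10.8 + 5·16 = 90.8; r = 93.6 − 90.8 = 2.8
x=17: ŷ = 10.8 + 5·17 = 95.8; r = 93.3 − 95.8 = -2.5

0.2, -1.6, 1.2, 0.5, -0.6, 2.8, -2.5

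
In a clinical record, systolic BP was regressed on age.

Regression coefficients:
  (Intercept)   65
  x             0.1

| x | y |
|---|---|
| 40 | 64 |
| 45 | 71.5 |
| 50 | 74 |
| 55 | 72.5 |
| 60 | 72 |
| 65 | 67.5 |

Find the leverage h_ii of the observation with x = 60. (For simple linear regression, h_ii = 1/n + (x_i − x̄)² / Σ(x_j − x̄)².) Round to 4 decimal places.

x̄ = (40 + 45 + 50 + 55 + 60 + 65)/6 = 52.5
Σ(x − x̄)² = 156.25 + 56.25 + 6.25 + 6.25 + 56.25 + 156.25 = 437.5
h = 1/6 + (7.5)²/437.5 = 0.166667 + 0.128571 = 0.2952

h = 0.2952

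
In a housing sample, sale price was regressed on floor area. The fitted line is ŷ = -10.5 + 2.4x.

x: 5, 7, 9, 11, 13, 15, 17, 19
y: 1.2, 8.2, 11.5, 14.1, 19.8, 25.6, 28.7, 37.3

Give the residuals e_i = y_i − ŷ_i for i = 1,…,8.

x=5: ŷ = -10.5 + 2.4·5 = 1.5; e = 1.2 − 1.5 = -0.3
x=7: ŷ = -10.5 + 2.4·7 = 6.3; e = 8.2 − 6.3 = 1.9
x=9: ŷ = -10.5 + 2.4·9 = 11.1; e = 11.5 − 11.1 = 0.4
x=11: ŷ = -10.5 + 2.4·11 = 15.9; e = 14.1 − 15.9 = -1.8
x=13: ŷ = -10.5 + 2.4·13 = 20.7; e = 19.8 − 20.7 = -0.9
x=15: ŷ = -10.5 + 2.4·15 = 25.5; e = 25.6 − 25.5 = 0.1
x=17: ŷ = -10.5 + 2.4·17 = 30.3; e = 28.7 − 30.3 = -1.6
x=19: ŷ = -10.5 + 2.4·19 = 35.1; e = 37.3 − 35.1 = 2.2

-0.3, 1.9, 0.4, -1.8, -0.9, 0.1, -1.6, 2.2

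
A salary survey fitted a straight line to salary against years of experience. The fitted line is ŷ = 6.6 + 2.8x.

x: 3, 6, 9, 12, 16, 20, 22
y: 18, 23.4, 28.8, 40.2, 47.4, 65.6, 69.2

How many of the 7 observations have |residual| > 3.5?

1

x=3: ŷ = 6.6 + 2.8·3 = 15; r = 18 − 15 = 3
x=6: ŷ = 6.6 + 2.8·6 = 23.4; r = 23.4 − 23.4 = 0
x=9: ŷ = 6.6 + 2.8·9 = 31.8; r = 28.8 − 31.8 = -3
x=12: ŷ = 6.6 + 2.8·12 = 40.2; r = 40.2 − 40.2 = 0
x=16: ŷ = 6.6 + 2.8·16 = 51.4; r = 47.4 − 51.4 = -4
x=20: ŷ = 6.6 + 2.8·20 = 62.6; r = 65.6 − 62.6 = 3
x=22: ŷ = 6.6 + 2.8·22 = 68.2; r = 69.2 − 68.2 = 1
|r| > 3.5: x=16 (|r|=4) → 1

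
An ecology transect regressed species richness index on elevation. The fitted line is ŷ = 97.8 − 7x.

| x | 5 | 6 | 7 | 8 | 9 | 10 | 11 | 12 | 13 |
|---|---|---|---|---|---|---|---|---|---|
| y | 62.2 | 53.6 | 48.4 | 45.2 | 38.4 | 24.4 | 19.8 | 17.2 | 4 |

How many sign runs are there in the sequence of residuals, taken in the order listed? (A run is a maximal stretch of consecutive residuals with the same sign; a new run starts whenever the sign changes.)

5 runs

x=5: ŷ = 97.8 − 7·5 = 62.8; e = 62.2 − 62.8 = -0.6
x=6: ŷ = 97.8 − 7·6 = 55.8; e = 53.6 − 55.8 = -2.2
x=7: ŷ = 97.8 − 7·7 = 48.8; e = 48.4 − 48.8 = -0.4
x=8: ŷ = 97.8 − 7·8 = 41.8; e = 45.2 − 41.8 = 3.4
x=9: ŷ = 97.8 − 7·9 = 34.8; e = 38.4 − 34.8 = 3.6
x=10: ŷ = 97.8 − 7·10 = 27.8; e = 24.4 − 27.8 = -3.4
x=11: ŷ = 97.8 − 7·11 = 20.8; e = 19.8 − 20.8 = -1
x=12: ŷ = 97.8 − 7·12 = 13.8; e = 17.2 − 13.8 = 3.4
x=13: ŷ = 97.8 − 7·13 = 6.8; e = 4 − 6.8 = -2.8
Signs: − − − + + − − + −
Runs: −×3, +×2, −×2, +×1, −×1 → 5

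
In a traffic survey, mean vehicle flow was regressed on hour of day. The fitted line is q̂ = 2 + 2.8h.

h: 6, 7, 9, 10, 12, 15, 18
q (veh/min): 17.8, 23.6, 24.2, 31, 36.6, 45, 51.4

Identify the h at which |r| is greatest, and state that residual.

h = 9, r = -3

h=6: q̂ = 2 + 2.8·6 = 18.8; r = 17.8 − 18.8 = -1
h=7: q̂ = 2 + 2.8·7 = 21.6; r = 23.6 − 21.6 = 2
h=9: q̂ = 2 + 2.8·9 = 27.2; r = 24.2 − 27.2 = -3
h=10: q̂ = 2 + 2.8·10 = 30; r = 31 − 30 = 1
h=12: q̂ = 2 + 2.8·12 = 35.6; r = 36.6 − 35.6 = 1
h=15: q̂ = 2 + 2.8·15 = 44; r = 45 − 44 = 1
h=18: q̂ = 2 + 2.8·18 = 52.4; r = 51.4 − 52.4 = -1
Largest |r| is 3 at h = 9, residual -3.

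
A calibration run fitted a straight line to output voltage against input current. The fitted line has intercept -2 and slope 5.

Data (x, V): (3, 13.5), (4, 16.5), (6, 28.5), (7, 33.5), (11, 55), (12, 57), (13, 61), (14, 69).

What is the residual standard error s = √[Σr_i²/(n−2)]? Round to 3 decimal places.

s = 1.472

x=3: ŷ = -2 + 5·3 = 13; r = 13.5 − 13 = 0.5
x=4: ŷ = -2 + 5·4 = 18; r = 16.5 − 18 = -1.5
x=6: ŷ = -2 + 5·6 = 28; r = 28.5 − 28 = 0.5
x=7: ŷ = -2 + 5·7 = 33; r = 33.5 − 33 = 0.5
x=11: ŷ = -2 + 5·11 = 53; r = 55 − 53 = 2
x=12: ŷ = -2 + 5·12 = 58; r = 57 − 58 = -1
x=13: ŷ = -2 + 5·13 = 63; r = 61 − 63 = -2
x=14: ŷ = -2 + 5·14 = 68; r = 69 − 68 = 1
SSE = 0.25 + 2.25 + 0.25 + 0.25 + 4 + 1 + 4 + 1 = 13
s = √(13/6) = √2.16667 ≈ 1.472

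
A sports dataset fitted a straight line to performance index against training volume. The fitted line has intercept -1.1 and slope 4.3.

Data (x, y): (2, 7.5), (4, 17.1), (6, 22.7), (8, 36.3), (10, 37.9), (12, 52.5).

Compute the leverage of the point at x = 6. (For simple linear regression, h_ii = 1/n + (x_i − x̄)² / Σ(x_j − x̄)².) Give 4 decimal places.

h = 0.1810

x̄ = (2 + 4 + 6 + 8 + 10 + 12)/6 = 7
Σ(x − x̄)² = 25 + 9 + 1 + 1 + 9 + 25 = 70
h = 1/6 + (-1)²/70 = 0.166667 + 0.0142857 = 0.1810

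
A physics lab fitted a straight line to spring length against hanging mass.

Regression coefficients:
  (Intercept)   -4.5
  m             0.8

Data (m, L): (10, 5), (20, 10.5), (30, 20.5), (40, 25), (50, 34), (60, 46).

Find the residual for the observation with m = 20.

L̂ = -4.5 + 0.8·20 = 11.5
r = 10.5 − 11.5 = -1

r = -1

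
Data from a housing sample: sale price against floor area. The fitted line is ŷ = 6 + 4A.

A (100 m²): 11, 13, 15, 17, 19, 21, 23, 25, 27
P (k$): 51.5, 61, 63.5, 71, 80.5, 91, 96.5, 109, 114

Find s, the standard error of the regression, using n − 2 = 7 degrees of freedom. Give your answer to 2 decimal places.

A=11: ŷ = 6 + 4·11 = 50; r = 51.5 − 50 = 1.5
A=13: ŷ = 6 + 4·13 = 58; r = 61 − 58 = 3
A=15: ŷ = 6 + 4·15 = 66; r = 63.5 − 66 = -2.5
A=17: ŷ = 6 + 4·17 = 74; r = 71 − 74 = -3
A=19: ŷ = 6 + 4·19 = 82; r = 80.5 − 82 = -1.5
A=21: ŷ = 6 + 4·21 = 90; r = 91 − 90 = 1
A=23: ŷ = 6 + 4·23 = 98; r = 96.5 − 98 = -1.5
A=25: ŷ = 6 + 4·25 = 106; r = 109 − 106 = 3
A=27: ŷ = 6 + 4·27 = 114; r = 114 − 114 = 0
SSE = 2.25 + 9 + 6.25 + 9 + 2.25 + 1 + 2.25 + 9 + 0 = 41
s = √(41/7) = √5.85714 ≈ 2.42

s = 2.42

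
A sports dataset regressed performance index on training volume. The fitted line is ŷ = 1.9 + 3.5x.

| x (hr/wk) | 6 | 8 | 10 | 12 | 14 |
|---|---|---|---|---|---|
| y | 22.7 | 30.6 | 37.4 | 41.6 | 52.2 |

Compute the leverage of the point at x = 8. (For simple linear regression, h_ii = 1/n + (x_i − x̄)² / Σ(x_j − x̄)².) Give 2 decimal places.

x̄ = (6 + 8 + 10 + 12 + 14)/5 = 10
Σ(x − x̄)² = 16 + 4 + 0 + 4 + 16 = 40
h = 1/5 + (-2)²/40 = 0.2 + 0.1 = 0.30

h = 0.30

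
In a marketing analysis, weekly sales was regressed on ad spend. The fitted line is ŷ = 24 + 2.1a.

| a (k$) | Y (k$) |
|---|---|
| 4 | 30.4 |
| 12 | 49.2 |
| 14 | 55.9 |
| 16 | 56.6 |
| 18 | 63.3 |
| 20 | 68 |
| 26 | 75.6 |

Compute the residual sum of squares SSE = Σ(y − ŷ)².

a=4: ŷ = 24 + 2.1·4 = 32.4; e = 30.4 − 32.4 = -2
a=12: ŷ = 24 + 2.1·12 = 49.2; e = 49.2 − 49.2 = 0
a=14: ŷ = 24 + 2.1·14 = 53.4; e = 55.9 − 53.4 = 2.5
a=16: ŷ = 24 + 2.1·16 = 57.6; e = 56.6 − 57.6 = -1
a=18: ŷ = 24 + 2.1·18 = 61.8; e = 63.3 − 61.8 = 1.5
a=20: ŷ = 24 + 2.1·20 = 66; e = 68 − 66 = 2
a=26: ŷ = 24 + 2.1·26 = 78.6; e = 75.6 − 78.6 = -3
SSE = 4 + 0 + 6.25 + 1 + 2.25 + 4 + 9 = 26.5

SSE = 26.5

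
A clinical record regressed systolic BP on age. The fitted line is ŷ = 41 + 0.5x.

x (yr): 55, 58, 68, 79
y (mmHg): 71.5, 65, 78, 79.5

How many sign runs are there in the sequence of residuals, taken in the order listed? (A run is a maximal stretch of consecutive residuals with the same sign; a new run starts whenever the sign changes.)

4 runs

x=55: ŷ = 41 + 0.5·55 = 68.5; r = 71.5 − 68.5 = 3
x=58: ŷ = 41 + 0.5·58 = 70; r = 65 − 70 = -5
x=68: ŷ = 41 + 0.5·68 = 75; r = 78 − 75 = 3
x=79: ŷ = 41 + 0.5·79 = 80.5; r = 79.5 − 80.5 = -1
Signs: + − + −
Runs: +×1, −×1, +×1, −×1 → 4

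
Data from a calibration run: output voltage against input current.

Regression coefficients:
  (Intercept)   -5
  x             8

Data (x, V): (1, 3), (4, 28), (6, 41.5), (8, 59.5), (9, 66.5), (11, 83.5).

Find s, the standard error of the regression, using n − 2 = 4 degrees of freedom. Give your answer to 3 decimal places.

s = 1.000

x=1: V̂ = -5 + 8·1 = 3; e = 3 − 3 = 0
x=4: V̂ = -5 + 8·4 = 27; e = 28 − 27 = 1
x=6: V̂ = -5 + 8·6 = 43; e = 41.5 − 43 = -1.5
x=8: V̂ = -5 + 8·8 = 59; e = 59.5 − 59 = 0.5
x=9: V̂ = -5 + 8·9 = 67; e = 66.5 − 67 = -0.5
x=11: V̂ = -5 + 8·11 = 83; e = 83.5 − 83 = 0.5
SSE = 0 + 1 + 2.25 + 0.25 + 0.25 + 0.25 = 4
s = √(4/4) = √1 ≈ 1.000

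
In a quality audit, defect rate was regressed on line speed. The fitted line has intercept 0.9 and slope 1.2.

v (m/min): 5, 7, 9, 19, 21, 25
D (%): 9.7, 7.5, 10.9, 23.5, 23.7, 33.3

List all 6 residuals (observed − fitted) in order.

2.8, -1.8, -0.8, -0.2, -2.4, 2.4

v=5: ŷ = 0.9 + 1.2·5 = 6.9; e = 9.7 − 6.9 = 2.8
v=7: ŷ = 0.9 + 1.2·7 = 9.3; e = 7.5 − 9.3 = -1.8
v=9: ŷ = 0.9 + 1.2·9 = 11.7; e = 10.9 − 11.7 = -0.8
v=19: ŷ = 0.9 + 1.2·19 = 23.7; e = 23.5 − 23.7 = -0.2
v=21: ŷ = 0.9 + 1.2·21 = 26.1; e = 23.7 − 26.1 = -2.4
v=25: ŷ = 0.9 + 1.2·25 = 30.9; e = 33.3 − 30.9 = 2.4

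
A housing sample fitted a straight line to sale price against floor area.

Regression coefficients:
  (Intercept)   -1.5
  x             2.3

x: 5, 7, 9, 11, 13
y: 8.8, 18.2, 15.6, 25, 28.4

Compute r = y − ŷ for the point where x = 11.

r = 1.2

ŷ = -1.5 + 2.3·11 = 23.8
r = 25 − 23.8 = 1.2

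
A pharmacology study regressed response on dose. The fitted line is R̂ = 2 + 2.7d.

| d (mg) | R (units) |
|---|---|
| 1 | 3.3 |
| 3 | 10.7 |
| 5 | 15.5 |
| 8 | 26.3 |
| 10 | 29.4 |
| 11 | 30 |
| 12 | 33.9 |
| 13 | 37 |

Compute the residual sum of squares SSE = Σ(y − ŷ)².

SSE = 12.92

d=1: R̂ = 2 + 2.7·1 = 4.7; e = 3.3 − 4.7 = -1.4
d=3: R̂ = 2 + 2.7·3 = 10.1; e = 10.7 − 10.1 = 0.6
d=5: R̂ = 2 + 2.7·5 = 15.5; e = 15.5 − 15.5 = 0
d=8: R̂ = 2 + 2.7·8 = 23.6; e = 26.3 − 23.6 = 2.7
d=10: R̂ = 2 + 2.7·10 = 29; e = 29.4 − 29 = 0.4
d=11: R̂ = 2 + 2.7·11 = 31.7; e = 30 − 31.7 = -1.7
d=12: R̂ = 2 + 2.7·12 = 34.4; e = 33.9 − 34.4 = -0.5
d=13: R̂ = 2 + 2.7·13 = 37.1; e = 37 − 37.1 = -0.1
SSE = 1.96 + 0.36 + 0 + 7.29 + 0.16 + 2.89 + 0.25 + 0.01 = 12.92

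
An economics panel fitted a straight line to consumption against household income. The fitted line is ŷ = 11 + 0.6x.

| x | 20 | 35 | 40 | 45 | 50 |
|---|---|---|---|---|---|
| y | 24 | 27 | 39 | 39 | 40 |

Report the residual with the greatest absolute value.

x=20: ŷ = 11 + 0.6·20 = 23; e = 24 − 23 = 1
x=35: ŷ = 11 + 0.6·35 = 32; e = 27 − 32 = -5
x=40: ŷ = 11 + 0.6·40 = 35; e = 39 − 35 = 4
x=45: ŷ = 11 + 0.6·45 = 38; e = 39 − 38 = 1
x=50: ŷ = 11 + 0.6·50 = 41; e = 40 − 41 = -1
Largest |e| is 5 at x = 35, residual -5.

e = -5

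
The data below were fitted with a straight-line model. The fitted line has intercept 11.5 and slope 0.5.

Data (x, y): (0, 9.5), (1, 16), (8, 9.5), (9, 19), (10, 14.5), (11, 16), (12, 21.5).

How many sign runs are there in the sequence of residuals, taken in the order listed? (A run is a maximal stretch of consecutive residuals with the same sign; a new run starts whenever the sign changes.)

x=0: ŷ = 11.5 + 0.5·0 = 11.5; r = 9.5 − 11.5 = -2
x=1: ŷ = 11.5 + 0.5·1 = 12; r = 16 − 12 = 4
x=8: ŷ = 11.5 + 0.5·8 = 15.5; r = 9.5 − 15.5 = -6
x=9: ŷ = 11.5 + 0.5·9 = 16; r = 19 − 16 = 3
x=10: ŷ = 11.5 + 0.5·10 = 16.5; r = 14.5 − 16.5 = -2
x=11: ŷ = 11.5 + 0.5·11 = 17; r = 16 − 17 = -1
x=12: ŷ = 11.5 + 0.5·12 = 17.5; r = 21.5 − 17.5 = 4
Signs: − + − + − − +
Runs: −×1, +×1, −×1, +×1, −×2, +×1 → 6

6 runs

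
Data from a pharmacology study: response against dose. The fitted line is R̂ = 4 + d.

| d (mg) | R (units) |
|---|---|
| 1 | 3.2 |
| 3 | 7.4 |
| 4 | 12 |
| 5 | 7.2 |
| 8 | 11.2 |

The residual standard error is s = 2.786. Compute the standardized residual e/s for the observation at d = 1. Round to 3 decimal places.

R̂ = 4 + 1 = 5
e = 3.2 − 5 = -1.8
e/s = -1.8 / 2.786 = -0.646

-0.646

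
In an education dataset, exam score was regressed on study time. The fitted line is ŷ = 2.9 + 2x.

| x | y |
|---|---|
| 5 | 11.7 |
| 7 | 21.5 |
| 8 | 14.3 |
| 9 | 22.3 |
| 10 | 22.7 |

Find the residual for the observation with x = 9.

e = 1.4

ŷ = 2.9 + 2·9 = 20.9
e = 22.3 − 20.9 = 1.4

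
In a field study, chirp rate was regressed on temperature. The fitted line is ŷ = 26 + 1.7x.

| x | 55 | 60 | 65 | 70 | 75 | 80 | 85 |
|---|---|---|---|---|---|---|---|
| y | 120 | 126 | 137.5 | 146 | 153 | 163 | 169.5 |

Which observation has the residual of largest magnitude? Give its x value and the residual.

x = 60, e = -2

x=55: ŷ = 26 + 1.7·55 = 119.5; e = 120 − 119.5 = 0.5
x=60: ŷ = 26 + 1.7·60 = 128; e = 126 − 128 = -2
x=65: ŷ = 26 + 1.7·65 = 136.5; e = 137.5 − 136.5 = 1
x=70: ŷ = 26 + 1.7·70 = 145; e = 146 − 145 = 1
x=75: ŷ = 26 + 1.7·75 = 153.5; e = 153 − 153.5 = -0.5
x=80: ŷ = 26 + 1.7·80 = 162; e = 163 − 162 = 1
x=85: ŷ = 26 + 1.7·85 = 170.5; e = 169.5 − 170.5 = -1
Largest |e| is 2 at x = 60, residual -2.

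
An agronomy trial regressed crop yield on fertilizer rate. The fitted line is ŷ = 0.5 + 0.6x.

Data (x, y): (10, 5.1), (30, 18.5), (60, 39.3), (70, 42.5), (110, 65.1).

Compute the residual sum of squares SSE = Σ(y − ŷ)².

SSE = 11.76

x=10: ŷ = 0.5 + 0.6·10 = 6.5; r = 5.1 − 6.5 = -1.4
x=30: ŷ = 0.5 + 0.6·30 = 18.5; r = 18.5 − 18.5 = 0
x=60: ŷ = 0.5 + 0.6·60 = 36.5; r = 39.3 − 36.5 = 2.8
x=70: ŷ = 0.5 + 0.6·70 = 42.5; r = 42.5 − 42.5 = 0
x=110: ŷ = 0.5 + 0.6·110 = 66.5; r = 65.1 − 66.5 = -1.4
SSE = 1.96 + 0 + 7.84 + 0 + 1.96 = 11.76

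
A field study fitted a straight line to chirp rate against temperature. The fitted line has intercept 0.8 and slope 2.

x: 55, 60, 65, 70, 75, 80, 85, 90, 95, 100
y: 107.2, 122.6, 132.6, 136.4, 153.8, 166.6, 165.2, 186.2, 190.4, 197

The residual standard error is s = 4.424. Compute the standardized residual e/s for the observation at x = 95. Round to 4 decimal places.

-0.0904

ŷ = 0.8 + 2·95 = 190.8
e = 190.4 − 190.8 = -0.4
e/s = -0.4 / 4.424 = -0.0904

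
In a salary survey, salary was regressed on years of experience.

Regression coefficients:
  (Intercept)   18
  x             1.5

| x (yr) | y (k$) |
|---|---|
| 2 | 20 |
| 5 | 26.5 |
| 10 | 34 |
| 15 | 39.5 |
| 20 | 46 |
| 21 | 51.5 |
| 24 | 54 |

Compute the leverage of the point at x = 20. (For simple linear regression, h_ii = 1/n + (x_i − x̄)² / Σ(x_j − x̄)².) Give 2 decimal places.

h = 0.23

x̄ = (2 + 5 + 10 + 15 + 20 + 21 + 24)/7 = 13.8571
Σ(x − x̄)² = 140.592 + 78.449 + 14.8776 + 1.30612 + 37.7347 + 51.0204 + 102.878 = 426.857
h = 1/7 + (6.14286)²/426.857 = 0.142857 + 0.0884012 = 0.23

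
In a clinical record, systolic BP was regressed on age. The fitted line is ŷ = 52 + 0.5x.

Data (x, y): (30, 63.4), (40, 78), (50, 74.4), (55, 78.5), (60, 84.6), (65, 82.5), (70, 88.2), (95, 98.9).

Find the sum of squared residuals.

x=30: ŷ = 52 + 0.5·30 = 67; r = 63.4 − 67 = -3.6
x=40: ŷ = 52 + 0.5·40 = 72; r = 78 − 72 = 6
x=50: ŷ = 52 + 0.5·50 = 77; r = 74.4 − 77 = -2.6
x=55: ŷ = 52 + 0.5·55 = 79.5; r = 78.5 − 79.5 = -1
x=60: ŷ = 52 + 0.5·60 = 82; r = 84.6 − 82 = 2.6
x=65: ŷ = 52 + 0.5·65 = 84.5; r = 82.5 − 84.5 = -2
x=70: ŷ = 52 + 0.5·70 = 87; r = 88.2 − 87 = 1.2
x=95: ŷ = 52 + 0.5·95 = 99.5; r = 98.9 − 99.5 = -0.6
SSE = 12.96 + 36 + 6.76 + 1 + 6.76 + 4 + 1.44 + 0.36 = 69.28

SSE = 69.28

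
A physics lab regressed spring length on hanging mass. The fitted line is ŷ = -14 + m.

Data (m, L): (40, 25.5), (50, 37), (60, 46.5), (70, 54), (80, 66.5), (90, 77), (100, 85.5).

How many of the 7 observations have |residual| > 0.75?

3

m=40: ŷ = -14 + 40 = 26; e = 25.5 − 26 = -0.5
m=50: ŷ = -14 + 50 = 36; e = 37 − 36 = 1
m=60: ŷ = -14 + 60 = 46; e = 46.5 − 46 = 0.5
m=70: ŷ = -14 + 70 = 56; e = 54 − 56 = -2
m=80: ŷ = -14 + 80 = 66; e = 66.5 − 66 = 0.5
m=90: ŷ = -14 + 90 = 76; e = 77 − 76 = 1
m=100: ŷ = -14 + 100 = 86; e = 85.5 − 86 = -0.5
|e| > 0.75: m=50 (|e|=1), m=70 (|e|=2), m=90 (|e|=1) → 3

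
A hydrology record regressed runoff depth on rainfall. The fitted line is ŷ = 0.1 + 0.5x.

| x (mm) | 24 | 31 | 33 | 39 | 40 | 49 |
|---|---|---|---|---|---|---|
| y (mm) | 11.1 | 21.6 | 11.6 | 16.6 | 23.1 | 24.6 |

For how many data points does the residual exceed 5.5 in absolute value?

x=24: ŷ = 0.1 + 0.5·24 = 12.1; e = 11.1 − 12.1 = -1
x=31: ŷ = 0.1 + 0.5·31 = 15.6; e = 21.6 − 15.6 = 6
x=33: ŷ = 0.1 + 0.5·33 = 16.6; e = 11.6 − 16.6 = -5
x=39: ŷ = 0.1 + 0.5·39 = 19.6; e = 16.6 − 19.6 = -3
x=40: ŷ = 0.1 + 0.5·40 = 20.1; e = 23.1 − 20.1 = 3
x=49: ŷ = 0.1 + 0.5·49 = 24.6; e = 24.6 − 24.6 = 0
|e| > 5.5: x=31 (|e|=6) → 1

1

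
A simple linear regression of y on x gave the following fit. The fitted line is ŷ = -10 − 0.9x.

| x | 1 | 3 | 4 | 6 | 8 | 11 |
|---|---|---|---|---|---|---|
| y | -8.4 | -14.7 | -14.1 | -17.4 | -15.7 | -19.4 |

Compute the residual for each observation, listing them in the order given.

2.5, -2, -0.5, -2, 1.5, 0.5

x=1: ŷ = -10 − 0.9·1 = -10.9; r = -8.4 − (-10.9) = 2.5
x=3: ŷ = -10 − 0.9·3 = -12.7; r = -14.7 − (-12.7) = -2
x=4: ŷ = -10 − 0.9·4 = -13.6; r = -14.1 − (-13.6) = -0.5
x=6: ŷ = -10 − 0.9·6 = -15.4; r = -17.4 − (-15.4) = -2
x=8: ŷ = -10 − 0.9·8 = -17.2; r = -15.7 − (-17.2) = 1.5
x=11: ŷ = -10 − 0.9·11 = -19.9; r = -19.4 − (-19.9) = 0.5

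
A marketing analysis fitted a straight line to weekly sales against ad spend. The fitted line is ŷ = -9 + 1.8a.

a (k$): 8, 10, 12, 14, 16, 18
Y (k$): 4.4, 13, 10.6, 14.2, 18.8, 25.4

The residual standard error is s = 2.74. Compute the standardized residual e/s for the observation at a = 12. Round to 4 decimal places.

ŷ = -9 + 1.8·12 = 12.6
e = 10.6 − 12.6 = -2
e/s = -2 / 2.74 = -0.7299

-0.7299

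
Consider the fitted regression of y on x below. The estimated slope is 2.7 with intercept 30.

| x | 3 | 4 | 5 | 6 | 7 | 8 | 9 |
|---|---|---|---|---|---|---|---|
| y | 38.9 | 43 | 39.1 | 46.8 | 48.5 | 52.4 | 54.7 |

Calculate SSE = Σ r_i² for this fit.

SSE = 26.16

x=3: ŷ = 30 + 2.7·3 = 38.1; r = 38.9 − 38.1 = 0.8
x=4: ŷ = 30 + 2.7·4 = 40.8; r = 43 − 40.8 = 2.2
x=5: ŷ = 30 + 2.7·5 = 43.5; r = 39.1 − 43.5 = -4.4
x=6: ŷ = 30 + 2.7·6 = 46.2; r = 46.8 − 46.2 = 0.6
x=7: ŷ = 30 + 2.7·7 = 48.9; r = 48.5 − 48.9 = -0.4
x=8: ŷ = 30 + 2.7·8 = 51.6; r = 52.4 − 51.6 = 0.8
x=9: ŷ = 30 + 2.7·9 = 54.3; r = 54.7 − 54.3 = 0.4
SSE = 0.64 + 4.84 + 19.36 + 0.36 + 0.16 + 0.64 + 0.16 = 26.16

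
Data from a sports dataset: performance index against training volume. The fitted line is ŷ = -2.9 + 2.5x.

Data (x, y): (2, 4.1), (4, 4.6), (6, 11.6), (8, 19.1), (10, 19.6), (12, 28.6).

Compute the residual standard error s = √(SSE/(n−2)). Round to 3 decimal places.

s = 2.398

x=2: ŷ = -2.9 + 2.5·2 = 2.1; e = 4.1 − 2.1 = 2
x=4: ŷ = -2.9 + 2.5·4 = 7.1; e = 4.6 − 7.1 = -2.5
x=6: ŷ = -2.9 + 2.5·6 = 12.1; e = 11.6 − 12.1 = -0.5
x=8: ŷ = -2.9 + 2.5·8 = 17.1; e = 19.1 − 17.1 = 2
x=10: ŷ = -2.9 + 2.5·10 = 22.1; e = 19.6 − 22.1 = -2.5
x=12: ŷ = -2.9 + 2.5·12 = 27.1; e = 28.6 − 27.1 = 1.5
SSE = 4 + 6.25 + 0.25 + 4 + 6.25 + 2.25 = 23
s = √(23/4) = √5.75 ≈ 2.398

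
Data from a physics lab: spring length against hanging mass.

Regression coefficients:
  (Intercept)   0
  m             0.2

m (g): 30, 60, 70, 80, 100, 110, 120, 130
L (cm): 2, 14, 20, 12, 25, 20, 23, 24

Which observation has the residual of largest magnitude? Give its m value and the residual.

m=30: ŷ = 0.2·30 = 6; e = 2 − 6 = -4
m=60: ŷ = 0.2·60 = 12; e = 14 − 12 = 2
m=70: ŷ = 0.2·70 = 14; e = 20 − 14 = 6
m=80: ŷ = 0.2·80 = 16; e = 12 − 16 = -4
m=100: ŷ = 0.2·100 = 20; e = 25 − 20 = 5
m=110: ŷ = 0.2·110 = 22; e = 20 − 22 = -2
m=120: ŷ = 0.2·120 = 24; e = 23 − 24 = -1
m=130: ŷ = 0.2·130 = 26; e = 24 − 26 = -2
Largest |e| is 6 at m = 70, residual 6.

m = 70, e = 6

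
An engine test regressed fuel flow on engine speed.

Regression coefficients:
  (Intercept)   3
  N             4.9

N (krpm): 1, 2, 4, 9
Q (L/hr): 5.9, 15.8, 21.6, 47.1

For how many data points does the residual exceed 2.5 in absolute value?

1

N=1: Q̂ = 3 + 4.9·1 = 7.9; e = 5.9 − 7.9 = -2
N=2: Q̂ = 3 + 4.9·2 = 12.8; e = 15.8 − 12.8 = 3
N=4: Q̂ = 3 + 4.9·4 = 22.6; e = 21.6 − 22.6 = -1
N=9: Q̂ = 3 + 4.9·9 = 47.1; e = 47.1 − 47.1 = 0
|e| > 2.5: N=2 (|e|=3) → 1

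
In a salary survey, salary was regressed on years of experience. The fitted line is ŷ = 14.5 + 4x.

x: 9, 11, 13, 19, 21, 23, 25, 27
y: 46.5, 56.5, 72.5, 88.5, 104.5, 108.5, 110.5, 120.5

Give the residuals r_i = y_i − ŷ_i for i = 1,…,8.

x=9: ŷ = 14.5 + 4·9 = 50.5; r = 46.5 − 50.5 = -4
x=11: ŷ = 14.5 + 4·11 = 58.5; r = 56.5 − 58.5 = -2
x=13: ŷ = 14.5 + 4·13 = 66.5; r = 72.5 − 66.5 = 6
x=19: ŷ = 14.5 + 4·19 = 90.5; r = 88.5 − 90.5 = -2
x=21: ŷ = 14.5 + 4·21 = 98.5; r = 104.5 − 98.5 = 6
x=23: ŷ = 14.5 + 4·23 = 106.5; r = 108.5 − 106.5 = 2
x=25: ŷ = 14.5 + 4·25 = 114.5; r = 110.5 − 114.5 = -4
x=27: ŷ = 14.5 + 4·27 = 122.5; r = 120.5 − 122.5 = -2

-4, -2, 6, -2, 6, 2, -4, -2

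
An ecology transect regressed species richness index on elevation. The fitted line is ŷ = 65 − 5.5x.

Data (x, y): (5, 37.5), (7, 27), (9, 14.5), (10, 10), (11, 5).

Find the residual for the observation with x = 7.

ŷ = 65 − 5.5·7 = 26.5
e = 27 − 26.5 = 0.5

e = 0.5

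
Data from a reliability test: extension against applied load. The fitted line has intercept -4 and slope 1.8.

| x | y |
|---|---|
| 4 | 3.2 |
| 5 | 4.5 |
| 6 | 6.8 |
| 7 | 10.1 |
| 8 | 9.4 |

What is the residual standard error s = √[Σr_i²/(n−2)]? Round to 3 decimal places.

s = 1.080

x=4: ŷ = -4 + 1.8·4 = 3.2; r = 3.2 − 3.2 = 0
x=5: ŷ = -4 + 1.8·5 = 5; r = 4.5 − 5 = -0.5
x=6: ŷ = -4 + 1.8·6 = 6.8; r = 6.8 − 6.8 = 0
x=7: ŷ = -4 + 1.8·7 = 8.6; r = 10.1 − 8.6 = 1.5
x=8: ŷ = -4 + 1.8·8 = 10.4; r = 9.4 − 10.4 = -1
SSE = 0 + 0.25 + 0 + 2.25 + 1 = 3.5
s = √(3.5/3) = √1.16667 ≈ 1.080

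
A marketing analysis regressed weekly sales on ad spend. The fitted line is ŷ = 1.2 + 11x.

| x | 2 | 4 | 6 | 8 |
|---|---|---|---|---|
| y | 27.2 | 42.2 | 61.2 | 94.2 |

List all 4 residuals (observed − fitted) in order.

x=2: ŷ = 1.2 + 11·2 = 23.2; e = 27.2 − 23.2 = 4
x=4: ŷ = 1.2 + 11·4 = 45.2; e = 42.2 − 45.2 = -3
x=6: ŷ = 1.2 + 11·6 = 67.2; e = 61.2 − 67.2 = -6
x=8: ŷ = 1.2 + 11·8 = 89.2; e = 94.2 − 89.2 = 5

4, -3, -6, 5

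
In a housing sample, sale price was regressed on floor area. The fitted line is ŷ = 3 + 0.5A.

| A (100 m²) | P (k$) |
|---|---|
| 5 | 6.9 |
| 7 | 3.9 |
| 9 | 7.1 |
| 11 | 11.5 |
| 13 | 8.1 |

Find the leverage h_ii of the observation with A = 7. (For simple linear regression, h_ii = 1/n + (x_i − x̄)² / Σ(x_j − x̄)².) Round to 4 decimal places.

h = 0.3000

Ā = (5 + 7 + 9 + 11 + 13)/5 = 9
Σ(A − Ā)² = 16 + 4 + 0 + 4 + 16 = 40
h = 1/5 + (-2)²/40 = 0.2 + 0.1 = 0.3000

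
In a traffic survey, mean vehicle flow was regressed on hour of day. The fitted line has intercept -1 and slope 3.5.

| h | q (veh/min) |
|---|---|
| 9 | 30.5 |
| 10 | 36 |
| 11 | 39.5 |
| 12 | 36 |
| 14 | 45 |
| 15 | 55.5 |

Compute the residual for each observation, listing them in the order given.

0, 2, 2, -5, -3, 4

h=9: q̂ = -1 + 3.5·9 = 30.5; e = 30.5 − 30.5 = 0
h=10: q̂ = -1 + 3.5·10 = 34; e = 36 − 34 = 2
h=11: q̂ = -1 + 3.5·11 = 37.5; e = 39.5 − 37.5 = 2
h=12: q̂ = -1 + 3.5·12 = 41; e = 36 − 41 = -5
h=14: q̂ = -1 + 3.5·14 = 48; e = 45 − 48 = -3
h=15: q̂ = -1 + 3.5·15 = 51.5; e = 55.5 − 51.5 = 4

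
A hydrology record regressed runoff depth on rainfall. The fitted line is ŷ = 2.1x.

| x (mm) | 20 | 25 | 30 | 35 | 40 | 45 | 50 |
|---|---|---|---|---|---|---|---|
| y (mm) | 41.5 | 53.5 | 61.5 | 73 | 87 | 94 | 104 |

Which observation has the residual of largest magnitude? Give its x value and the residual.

x = 40, r = 3

x=20: ŷ = 2.1·20 = 42; r = 41.5 − 42 = -0.5
x=25: ŷ = 2.1·25 = 52.5; r = 53.5 − 52.5 = 1
x=30: ŷ = 2.1·30 = 63; r = 61.5 − 63 = -1.5
x=35: ŷ = 2.1·35 = 73.5; r = 73 − 73.5 = -0.5
x=40: ŷ = 2.1·40 = 84; r = 87 − 84 = 3
x=45: ŷ = 2.1·45 = 94.5; r = 94 − 94.5 = -0.5
x=50: ŷ = 2.1·50 = 105; r = 104 − 105 = -1
Largest |r| is 3 at x = 40, residual 3.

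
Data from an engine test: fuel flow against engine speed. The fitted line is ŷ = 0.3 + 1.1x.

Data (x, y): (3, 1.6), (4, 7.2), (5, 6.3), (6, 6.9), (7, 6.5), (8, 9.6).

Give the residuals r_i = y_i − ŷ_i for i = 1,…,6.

-2, 2.5, 0.5, 0, -1.5, 0.5

x=3: ŷ = 0.3 + 1.1·3 = 3.6; r = 1.6 − 3.6 = -2
x=4: ŷ = 0.3 + 1.1·4 = 4.7; r = 7.2 − 4.7 = 2.5
x=5: ŷ = 0.3 + 1.1·5 = 5.8; r = 6.3 − 5.8 = 0.5
x=6: ŷ = 0.3 + 1.1·6 = 6.9; r = 6.9 − 6.9 = 0
x=7: ŷ = 0.3 + 1.1·7 = 8; r = 6.5 − 8 = -1.5
x=8: ŷ = 0.3 + 1.1·8 = 9.1; r = 9.6 − 9.1 = 0.5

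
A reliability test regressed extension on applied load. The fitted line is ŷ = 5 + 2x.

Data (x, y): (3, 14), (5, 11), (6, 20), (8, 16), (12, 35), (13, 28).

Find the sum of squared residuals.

SSE = 104

x=3: ŷ = 5 + 2·3 = 11; e = 14 − 11 = 3
x=5: ŷ = 5 + 2·5 = 15; e = 11 − 15 = -4
x=6: ŷ = 5 + 2·6 = 17; e = 20 − 17 = 3
x=8: ŷ = 5 + 2·8 = 21; e = 16 − 21 = -5
x=12: ŷ = 5 + 2·12 = 29; e = 35 − 29 = 6
x=13: ŷ = 5 + 2·13 = 31; e = 28 − 31 = -3
SSE = 9 + 16 + 9 + 25 + 36 + 9 = 104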